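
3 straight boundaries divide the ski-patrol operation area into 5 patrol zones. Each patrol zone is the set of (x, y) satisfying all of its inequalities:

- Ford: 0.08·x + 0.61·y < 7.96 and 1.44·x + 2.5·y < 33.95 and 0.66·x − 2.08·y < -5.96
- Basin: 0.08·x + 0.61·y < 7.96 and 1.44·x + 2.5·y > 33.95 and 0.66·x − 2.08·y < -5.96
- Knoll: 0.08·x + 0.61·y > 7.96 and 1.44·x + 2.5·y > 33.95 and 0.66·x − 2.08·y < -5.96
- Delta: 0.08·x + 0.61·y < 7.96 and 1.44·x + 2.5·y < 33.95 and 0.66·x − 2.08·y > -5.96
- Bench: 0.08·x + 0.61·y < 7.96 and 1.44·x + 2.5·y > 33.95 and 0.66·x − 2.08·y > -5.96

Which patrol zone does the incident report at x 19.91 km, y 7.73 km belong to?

Bench

0.08·19.91 + 0.61·7.73 = 6.308, which is < 7.96
1.44·19.91 + 2.5·7.73 = 47.995, which is > 33.95
0.66·19.91 − 2.08·7.73 = -2.938, which is > -5.96
This sign pattern matches Bench.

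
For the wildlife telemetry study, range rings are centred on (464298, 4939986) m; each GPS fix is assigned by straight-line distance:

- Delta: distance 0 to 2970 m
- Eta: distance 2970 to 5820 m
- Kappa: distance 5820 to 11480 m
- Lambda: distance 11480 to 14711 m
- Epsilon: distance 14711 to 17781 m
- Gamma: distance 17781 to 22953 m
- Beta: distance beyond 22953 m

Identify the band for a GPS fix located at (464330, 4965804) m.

Beta

Distance = √((464330−464298)² + (4965804−4939986)²) = √(1024.000 + 666569124.000) = 25818.020 m.
22953 ≤ 25818.020 < ∞ → Beta.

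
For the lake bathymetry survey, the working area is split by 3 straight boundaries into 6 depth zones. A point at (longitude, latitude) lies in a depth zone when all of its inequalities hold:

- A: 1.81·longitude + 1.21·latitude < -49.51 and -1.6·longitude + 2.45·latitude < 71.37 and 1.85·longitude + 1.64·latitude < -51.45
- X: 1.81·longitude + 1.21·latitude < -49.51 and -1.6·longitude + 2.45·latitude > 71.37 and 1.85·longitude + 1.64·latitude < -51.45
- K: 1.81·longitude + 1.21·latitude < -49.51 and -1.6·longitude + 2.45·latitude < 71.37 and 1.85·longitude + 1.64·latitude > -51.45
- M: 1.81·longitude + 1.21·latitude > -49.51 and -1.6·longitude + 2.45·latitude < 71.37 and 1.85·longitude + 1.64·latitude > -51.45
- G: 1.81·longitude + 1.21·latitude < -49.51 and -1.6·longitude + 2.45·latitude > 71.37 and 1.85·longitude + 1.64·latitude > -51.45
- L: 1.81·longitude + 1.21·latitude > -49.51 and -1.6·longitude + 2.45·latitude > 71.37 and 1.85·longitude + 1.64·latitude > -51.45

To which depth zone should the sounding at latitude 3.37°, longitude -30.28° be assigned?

K

1.81·-30.28 + 1.21·3.37 = -50.729, which is < -49.51
-1.6·-30.28 + 2.45·3.37 = 56.705, which is < 71.37
1.85·-30.28 + 1.64·3.37 = -50.491, which is > -51.45
This sign pattern matches K.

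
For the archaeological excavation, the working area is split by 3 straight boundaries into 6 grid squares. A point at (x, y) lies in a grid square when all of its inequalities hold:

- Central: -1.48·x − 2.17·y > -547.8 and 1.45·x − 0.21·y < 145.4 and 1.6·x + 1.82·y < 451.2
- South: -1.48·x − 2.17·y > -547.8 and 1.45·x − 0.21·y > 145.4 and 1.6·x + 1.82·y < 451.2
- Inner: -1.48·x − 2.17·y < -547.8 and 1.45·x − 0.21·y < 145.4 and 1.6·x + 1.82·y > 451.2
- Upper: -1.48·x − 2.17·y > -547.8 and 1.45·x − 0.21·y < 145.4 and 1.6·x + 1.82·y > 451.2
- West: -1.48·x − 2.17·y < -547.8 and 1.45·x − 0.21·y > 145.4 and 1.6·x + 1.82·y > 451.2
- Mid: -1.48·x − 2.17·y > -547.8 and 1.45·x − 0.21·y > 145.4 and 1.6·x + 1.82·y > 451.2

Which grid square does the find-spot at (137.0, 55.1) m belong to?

-1.48·137.0 − 2.17·55.1 = -322.327, which is > -547.8
1.45·137.0 − 0.21·55.1 = 187.079, which is > 145.4
1.6·137.0 + 1.82·55.1 = 319.482, which is < 451.2
This sign pattern matches South.

South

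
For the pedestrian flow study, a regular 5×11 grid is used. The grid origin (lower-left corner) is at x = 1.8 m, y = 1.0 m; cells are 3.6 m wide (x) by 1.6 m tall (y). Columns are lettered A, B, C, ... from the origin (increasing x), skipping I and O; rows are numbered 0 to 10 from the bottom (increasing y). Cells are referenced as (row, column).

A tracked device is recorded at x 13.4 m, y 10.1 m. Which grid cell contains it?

(5, D)

Column index: ⌊(13.4 − 1.8) / 3.6⌋ = ⌊3.222⌋ = 3 → column D
Row offset from origin: ⌊(10.1 − 1.0) / 1.6⌋ = ⌊5.687⌋ = 5 → row 5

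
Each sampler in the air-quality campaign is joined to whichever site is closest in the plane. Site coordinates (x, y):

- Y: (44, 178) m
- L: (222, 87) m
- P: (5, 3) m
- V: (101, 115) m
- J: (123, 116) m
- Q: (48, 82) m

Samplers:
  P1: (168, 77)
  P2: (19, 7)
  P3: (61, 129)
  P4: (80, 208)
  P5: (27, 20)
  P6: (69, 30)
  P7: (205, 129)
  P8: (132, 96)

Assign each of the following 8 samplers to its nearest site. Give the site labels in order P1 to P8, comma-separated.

L, P, V, Y, P, Q, L, J

P1 → L (d²=3016.00)
P2 → P (d²=212.00)
P3 → V (d²=1796.00)
P4 → Y (d²=2196.00)
P5 → P (d²=773.00)
P6 → Q (d²=3145.00)
P7 → L (d²=2053.00)
P8 → J (d²=481.00)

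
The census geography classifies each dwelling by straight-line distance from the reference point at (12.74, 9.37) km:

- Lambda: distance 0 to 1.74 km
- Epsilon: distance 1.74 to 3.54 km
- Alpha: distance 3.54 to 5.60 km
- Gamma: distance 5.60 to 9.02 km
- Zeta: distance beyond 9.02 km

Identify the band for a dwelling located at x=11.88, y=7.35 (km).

Epsilon

Distance = √((11.88−12.74)² + (7.35−9.37)²) = √(0.740 + 4.080) = 2.195 km.
1.74 ≤ 2.195 < 3.54 → Epsilon.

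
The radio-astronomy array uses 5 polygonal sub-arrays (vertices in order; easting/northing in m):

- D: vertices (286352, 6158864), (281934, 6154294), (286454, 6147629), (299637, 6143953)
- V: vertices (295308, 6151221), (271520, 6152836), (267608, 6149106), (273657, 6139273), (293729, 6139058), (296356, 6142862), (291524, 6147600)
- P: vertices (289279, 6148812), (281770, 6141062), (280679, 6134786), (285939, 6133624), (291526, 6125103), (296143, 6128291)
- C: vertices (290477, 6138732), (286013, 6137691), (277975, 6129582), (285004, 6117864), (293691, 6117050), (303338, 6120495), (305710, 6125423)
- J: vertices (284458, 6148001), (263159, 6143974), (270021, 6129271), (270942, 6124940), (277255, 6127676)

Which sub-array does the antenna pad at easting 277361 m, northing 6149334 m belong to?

Cast a ray rightward from (277361, 6149334). For each polygon, the edges (by vertex number in listed order) whose endpoints lie on opposite sides of northing = 6149334, where each meets that height, and whether that is right or left of the point:
D: 2–3 at easting≈285297.7 (right), 4–1 at easting≈294842.8 (right) → 2 crossings.
V: 2–3 at easting≈267847.1 (left), 7–1 at easting≈293336.1 (right) → 1 crossing.
P: no edge straddles that height → 0 crossings.
C: no edge straddles that height → 0 crossings.
J: no edge straddles that height → 0 crossings.
Only V has an odd count, so the point is inside V.

V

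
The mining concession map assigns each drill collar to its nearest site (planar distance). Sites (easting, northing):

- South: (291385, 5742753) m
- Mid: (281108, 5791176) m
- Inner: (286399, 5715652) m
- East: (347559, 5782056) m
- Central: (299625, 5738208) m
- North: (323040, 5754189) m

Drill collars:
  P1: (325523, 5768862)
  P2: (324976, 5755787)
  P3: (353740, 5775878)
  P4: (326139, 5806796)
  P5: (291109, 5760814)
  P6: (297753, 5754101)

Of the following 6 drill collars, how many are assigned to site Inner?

0

P1 → North
P2 → North
P3 → East
P4 → East
P5 → South
P6 → South
0 of the 6 go to Inner.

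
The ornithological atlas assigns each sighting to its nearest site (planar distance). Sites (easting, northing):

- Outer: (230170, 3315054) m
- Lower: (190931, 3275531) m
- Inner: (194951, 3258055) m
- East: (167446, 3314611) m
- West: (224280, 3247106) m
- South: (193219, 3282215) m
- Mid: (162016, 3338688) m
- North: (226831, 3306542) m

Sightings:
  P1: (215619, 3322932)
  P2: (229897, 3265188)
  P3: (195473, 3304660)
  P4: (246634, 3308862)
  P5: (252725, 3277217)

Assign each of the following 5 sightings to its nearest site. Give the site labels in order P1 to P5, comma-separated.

P1 → Outer (d²=273794485.00)
P2 → West (d²=358509413.00)
P3 → South (d²=508858541.00)
P4 → Outer (d²=309404160.00)
P5 → North (d²=1530454861.00)

Outer, West, South, Outer, North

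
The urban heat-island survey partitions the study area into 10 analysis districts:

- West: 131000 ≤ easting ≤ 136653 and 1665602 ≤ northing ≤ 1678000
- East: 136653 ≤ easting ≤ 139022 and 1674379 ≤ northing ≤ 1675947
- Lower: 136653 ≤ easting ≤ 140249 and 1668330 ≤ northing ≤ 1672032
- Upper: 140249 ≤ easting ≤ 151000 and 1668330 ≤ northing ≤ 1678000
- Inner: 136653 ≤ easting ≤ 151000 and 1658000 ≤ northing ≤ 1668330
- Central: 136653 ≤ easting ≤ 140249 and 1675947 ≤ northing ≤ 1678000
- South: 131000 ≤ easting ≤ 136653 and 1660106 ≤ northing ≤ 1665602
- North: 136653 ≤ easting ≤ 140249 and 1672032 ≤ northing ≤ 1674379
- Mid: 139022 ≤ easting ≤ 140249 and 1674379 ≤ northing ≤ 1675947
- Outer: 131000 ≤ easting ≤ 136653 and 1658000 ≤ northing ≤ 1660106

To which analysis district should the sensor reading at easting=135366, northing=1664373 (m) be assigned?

The point has easting = 135366 and northing = 1664373.
Only South satisfies 131000 ≤ easting ≤ 136653 and 1660106 ≤ northing ≤ 1665602.

South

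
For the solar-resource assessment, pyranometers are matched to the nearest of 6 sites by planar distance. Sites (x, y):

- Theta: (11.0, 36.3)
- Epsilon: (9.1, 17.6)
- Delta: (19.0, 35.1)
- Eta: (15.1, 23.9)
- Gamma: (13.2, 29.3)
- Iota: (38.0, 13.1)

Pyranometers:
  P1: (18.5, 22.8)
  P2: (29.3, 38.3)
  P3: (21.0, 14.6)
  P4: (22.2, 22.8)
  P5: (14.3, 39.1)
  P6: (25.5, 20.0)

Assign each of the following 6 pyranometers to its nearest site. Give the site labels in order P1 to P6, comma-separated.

P1 → Eta (d²=12.77)
P2 → Delta (d²=116.33)
P3 → Eta (d²=121.30)
P4 → Eta (d²=51.62)
P5 → Theta (d²=18.73)
P6 → Eta (d²=123.37)

Eta, Delta, Eta, Eta, Theta, Eta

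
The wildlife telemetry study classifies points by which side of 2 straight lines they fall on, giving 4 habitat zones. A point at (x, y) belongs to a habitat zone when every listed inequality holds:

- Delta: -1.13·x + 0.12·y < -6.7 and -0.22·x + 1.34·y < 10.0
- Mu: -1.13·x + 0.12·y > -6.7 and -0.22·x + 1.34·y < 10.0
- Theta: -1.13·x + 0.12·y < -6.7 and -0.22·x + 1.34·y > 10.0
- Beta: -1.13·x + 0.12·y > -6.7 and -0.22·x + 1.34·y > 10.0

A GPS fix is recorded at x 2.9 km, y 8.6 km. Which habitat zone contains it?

Beta

-1.13·2.9 + 0.12·8.6 = -2.245, which is > -6.7
-0.22·2.9 + 1.34·8.6 = 10.886, which is > 10.0
This sign pattern matches Beta.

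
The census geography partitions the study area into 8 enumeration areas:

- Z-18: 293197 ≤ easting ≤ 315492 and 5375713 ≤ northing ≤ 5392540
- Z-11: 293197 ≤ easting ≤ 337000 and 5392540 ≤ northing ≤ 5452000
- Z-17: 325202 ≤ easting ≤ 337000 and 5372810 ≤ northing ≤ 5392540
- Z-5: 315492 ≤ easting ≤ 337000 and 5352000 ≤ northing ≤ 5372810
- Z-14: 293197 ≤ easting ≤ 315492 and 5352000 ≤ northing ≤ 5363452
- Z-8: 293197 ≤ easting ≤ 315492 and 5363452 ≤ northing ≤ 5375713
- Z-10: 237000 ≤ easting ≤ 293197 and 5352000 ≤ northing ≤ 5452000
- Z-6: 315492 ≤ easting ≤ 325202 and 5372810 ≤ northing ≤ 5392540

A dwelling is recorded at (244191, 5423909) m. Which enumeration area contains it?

The point has easting = 244191 and northing = 5423909.
Only Z-10 satisfies 237000 ≤ easting ≤ 293197 and 5352000 ≤ northing ≤ 5452000.

Z-10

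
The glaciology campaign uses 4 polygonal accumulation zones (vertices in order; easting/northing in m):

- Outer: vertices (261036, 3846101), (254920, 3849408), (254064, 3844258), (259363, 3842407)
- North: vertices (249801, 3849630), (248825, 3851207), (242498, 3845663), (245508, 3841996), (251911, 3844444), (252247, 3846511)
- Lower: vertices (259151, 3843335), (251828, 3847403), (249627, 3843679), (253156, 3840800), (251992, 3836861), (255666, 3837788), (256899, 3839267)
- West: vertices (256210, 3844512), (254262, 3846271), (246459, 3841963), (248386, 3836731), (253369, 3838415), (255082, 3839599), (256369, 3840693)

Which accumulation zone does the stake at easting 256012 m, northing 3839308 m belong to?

Lower

Cast a ray rightward from (256012, 3839308). For each polygon, the edges (by vertex number in listed order) whose endpoints lie on opposite sides of northing = 3839308, where each meets that height, and whether that is right or left of the point:
Outer: no edge straddles that height → 0 crossings.
North: no edge straddles that height → 0 crossings.
Lower: 4–5 at easting≈252715.1 (left), 7–1 at easting≈256921.7 (right) → 1 crossing.
West: 3–4 at easting≈247436.9 (left), 5–6 at easting≈254661.0 (left) → 0 crossings.
Only Lower has an odd count, so the point is inside Lower.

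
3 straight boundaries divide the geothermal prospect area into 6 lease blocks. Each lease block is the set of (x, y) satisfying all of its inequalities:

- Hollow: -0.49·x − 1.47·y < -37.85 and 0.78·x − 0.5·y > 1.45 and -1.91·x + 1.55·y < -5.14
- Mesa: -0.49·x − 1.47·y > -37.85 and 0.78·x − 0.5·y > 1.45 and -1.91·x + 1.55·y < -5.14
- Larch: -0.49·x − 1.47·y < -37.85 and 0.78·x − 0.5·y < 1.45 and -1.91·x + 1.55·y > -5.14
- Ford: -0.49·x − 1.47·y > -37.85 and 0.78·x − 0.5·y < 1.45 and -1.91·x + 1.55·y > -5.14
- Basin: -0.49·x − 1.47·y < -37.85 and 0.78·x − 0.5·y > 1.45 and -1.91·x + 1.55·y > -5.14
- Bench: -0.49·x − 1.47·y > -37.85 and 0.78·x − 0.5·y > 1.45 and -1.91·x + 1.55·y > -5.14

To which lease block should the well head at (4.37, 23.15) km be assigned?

Ford

-0.49·4.37 − 1.47·23.15 = -36.172, which is > -37.85
0.78·4.37 − 0.5·23.15 = -8.166, which is < 1.45
-1.91·4.37 + 1.55·23.15 = 27.536, which is > -5.14
This sign pattern matches Ford.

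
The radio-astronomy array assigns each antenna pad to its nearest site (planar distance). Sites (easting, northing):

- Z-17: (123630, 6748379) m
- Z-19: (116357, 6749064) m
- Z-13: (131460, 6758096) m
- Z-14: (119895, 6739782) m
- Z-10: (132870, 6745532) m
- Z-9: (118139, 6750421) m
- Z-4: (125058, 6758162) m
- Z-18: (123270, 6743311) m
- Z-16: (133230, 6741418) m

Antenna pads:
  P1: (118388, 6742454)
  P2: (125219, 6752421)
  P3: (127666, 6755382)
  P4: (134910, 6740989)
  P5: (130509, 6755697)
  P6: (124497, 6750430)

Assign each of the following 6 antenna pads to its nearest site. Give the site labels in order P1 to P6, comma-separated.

P1 → Z-14 (d²=9410633.00)
P2 → Z-17 (d²=18862685.00)
P3 → Z-4 (d²=14530064.00)
P4 → Z-16 (d²=3006441.00)
P5 → Z-13 (d²=6659602.00)
P6 → Z-17 (d²=4958290.00)

Z-14, Z-17, Z-4, Z-16, Z-13, Z-17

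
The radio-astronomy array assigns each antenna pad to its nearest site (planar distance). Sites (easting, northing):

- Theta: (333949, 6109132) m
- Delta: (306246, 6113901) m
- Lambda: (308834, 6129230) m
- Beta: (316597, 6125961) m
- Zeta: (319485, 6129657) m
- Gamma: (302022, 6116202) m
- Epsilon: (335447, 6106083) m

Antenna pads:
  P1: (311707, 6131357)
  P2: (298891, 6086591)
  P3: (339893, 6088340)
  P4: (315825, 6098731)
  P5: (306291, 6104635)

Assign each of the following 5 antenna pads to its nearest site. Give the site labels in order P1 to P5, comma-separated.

P1 → Lambda (d²=12778258.00)
P2 → Delta (d²=799932125.00)
P3 → Epsilon (d²=334580965.00)
P4 → Delta (d²=321886141.00)
P5 → Delta (d²=85860781.00)

Lambda, Delta, Epsilon, Delta, Delta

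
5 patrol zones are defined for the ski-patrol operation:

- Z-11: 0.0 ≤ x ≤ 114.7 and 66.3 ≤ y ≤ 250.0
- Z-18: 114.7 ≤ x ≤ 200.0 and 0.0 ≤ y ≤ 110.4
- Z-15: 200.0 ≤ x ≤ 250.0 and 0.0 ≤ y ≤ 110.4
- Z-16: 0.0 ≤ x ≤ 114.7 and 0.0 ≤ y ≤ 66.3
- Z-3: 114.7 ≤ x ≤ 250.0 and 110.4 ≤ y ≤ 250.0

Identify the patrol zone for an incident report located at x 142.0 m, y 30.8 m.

The point has x = 142.0 and y = 30.8.
Only Z-18 satisfies 114.7 ≤ x ≤ 200.0 and 0.0 ≤ y ≤ 110.4.

Z-18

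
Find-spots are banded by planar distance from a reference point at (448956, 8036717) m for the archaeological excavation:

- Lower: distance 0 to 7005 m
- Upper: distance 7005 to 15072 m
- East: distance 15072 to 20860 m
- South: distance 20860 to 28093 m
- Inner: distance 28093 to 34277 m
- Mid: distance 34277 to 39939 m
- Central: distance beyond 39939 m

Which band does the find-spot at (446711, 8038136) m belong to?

Lower

Distance = √((446711−448956)² + (8038136−8036717)²) = √(5040025.000 + 2013561.000) = 2655.859 m.
0 ≤ 2655.859 < 7005 → Lower.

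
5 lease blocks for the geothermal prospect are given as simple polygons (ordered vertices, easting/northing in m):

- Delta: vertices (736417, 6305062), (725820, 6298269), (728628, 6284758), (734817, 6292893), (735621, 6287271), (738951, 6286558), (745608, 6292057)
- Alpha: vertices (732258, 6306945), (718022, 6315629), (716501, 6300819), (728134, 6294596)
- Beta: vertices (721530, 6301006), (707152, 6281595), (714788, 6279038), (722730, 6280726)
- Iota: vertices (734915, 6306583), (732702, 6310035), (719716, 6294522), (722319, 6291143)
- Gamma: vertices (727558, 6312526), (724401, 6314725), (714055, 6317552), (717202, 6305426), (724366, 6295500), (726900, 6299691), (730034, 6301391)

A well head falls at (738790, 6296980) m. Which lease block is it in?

Cast a ray rightward from (738790, 6296980). For each polygon, the edges (by vertex number in listed order) whose endpoints lie on opposite sides of northing = 6296980, where each meets that height, and whether that is right or left of the point:
Delta: 2–3 at easting≈726087.9 (left), 7–1 at easting≈742128.8 (right) → 1 crossing.
Alpha: 3–4 at easting≈723677.5 (left), 4–1 at easting≈728930.1 (left) → 0 crossings.
Beta: 1–2 at easting≈718547.9 (left), 4–1 at easting≈721768.2 (left) → 0 crossings.
Iota: 2–3 at easting≈721773.6 (left), 4–1 at easting≈727080.8 (left) → 0 crossings.
Gamma: 4–5 at easting≈723297.8 (left), 5–6 at easting≈725260.9 (left) → 0 crossings.
Only Delta has an odd count, so the point is inside Delta.

Delta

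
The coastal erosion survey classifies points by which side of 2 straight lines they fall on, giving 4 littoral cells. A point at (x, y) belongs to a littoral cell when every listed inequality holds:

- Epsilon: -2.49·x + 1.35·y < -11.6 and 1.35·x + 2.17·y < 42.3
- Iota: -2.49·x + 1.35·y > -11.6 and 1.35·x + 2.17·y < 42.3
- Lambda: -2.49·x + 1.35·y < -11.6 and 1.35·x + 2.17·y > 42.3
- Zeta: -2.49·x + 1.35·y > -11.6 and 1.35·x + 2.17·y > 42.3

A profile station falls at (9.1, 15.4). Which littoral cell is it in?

-2.49·9.1 + 1.35·15.4 = -1.869, which is > -11.6
1.35·9.1 + 2.17·15.4 = 45.703, which is > 42.3
This sign pattern matches Zeta.

Zeta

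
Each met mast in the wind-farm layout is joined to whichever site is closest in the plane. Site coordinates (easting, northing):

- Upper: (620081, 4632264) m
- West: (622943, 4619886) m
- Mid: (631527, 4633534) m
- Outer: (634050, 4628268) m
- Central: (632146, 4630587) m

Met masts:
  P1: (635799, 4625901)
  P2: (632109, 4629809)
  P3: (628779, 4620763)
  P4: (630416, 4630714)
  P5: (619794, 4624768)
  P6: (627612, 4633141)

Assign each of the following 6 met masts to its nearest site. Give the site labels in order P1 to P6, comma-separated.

P1 → Outer (d²=8661690.00)
P2 → Central (d²=606653.00)
P3 → West (d²=34828025.00)
P4 → Central (d²=3009029.00)
P5 → West (d²=33750125.00)
P6 → Mid (d²=15481674.00)

Outer, Central, West, Central, West, Mid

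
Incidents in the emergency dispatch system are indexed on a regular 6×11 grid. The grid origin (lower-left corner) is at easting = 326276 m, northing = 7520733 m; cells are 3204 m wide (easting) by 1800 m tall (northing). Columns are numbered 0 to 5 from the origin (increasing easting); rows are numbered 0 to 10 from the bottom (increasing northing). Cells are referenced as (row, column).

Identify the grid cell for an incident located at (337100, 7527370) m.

(3, 3)

Column index: ⌊(337100 − 326276) / 3204⌋ = ⌊3.378⌋ = 3
Row offset from origin: ⌊(7527370 − 7520733) / 1800⌋ = ⌊3.687⌋ = 3 → row 3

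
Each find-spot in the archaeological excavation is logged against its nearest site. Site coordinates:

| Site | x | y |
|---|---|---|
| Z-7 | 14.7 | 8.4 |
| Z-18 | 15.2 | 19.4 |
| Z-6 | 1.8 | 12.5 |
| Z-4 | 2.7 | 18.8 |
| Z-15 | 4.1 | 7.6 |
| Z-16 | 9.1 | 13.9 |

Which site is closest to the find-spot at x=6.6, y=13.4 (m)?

Z-16

Squared distances to each site:
Z-7: 90.610; Z-18: 109.960; Z-6: 23.850; Z-4: 44.370; Z-15: 39.890; Z-16: 6.500.
Minimum at Z-16.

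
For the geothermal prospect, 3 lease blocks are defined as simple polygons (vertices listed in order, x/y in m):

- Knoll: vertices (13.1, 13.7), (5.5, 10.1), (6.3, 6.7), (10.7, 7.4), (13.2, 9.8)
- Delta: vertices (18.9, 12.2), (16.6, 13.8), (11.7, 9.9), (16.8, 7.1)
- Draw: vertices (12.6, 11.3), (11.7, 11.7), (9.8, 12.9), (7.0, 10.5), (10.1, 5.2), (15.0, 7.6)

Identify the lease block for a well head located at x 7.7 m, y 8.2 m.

Cast a ray rightward from (7.7, 8.2). For each polygon, the edges (by vertex number in listed order) whose endpoints lie on opposite sides of y = 8.2, where each meets that height, and whether that is right or left of the point:
Knoll: 2–3 at x≈5.95 (left), 4–5 at x≈11.53 (right) → 1 crossing.
Delta: 3–4 at x≈14.80 (right), 4–1 at x≈17.25 (right) → 2 crossings.
Draw: 4–5 at x≈8.35 (right), 6–1 at x≈14.61 (right) → 2 crossings.
Only Knoll has an odd count, so the point is inside Knoll.

Knoll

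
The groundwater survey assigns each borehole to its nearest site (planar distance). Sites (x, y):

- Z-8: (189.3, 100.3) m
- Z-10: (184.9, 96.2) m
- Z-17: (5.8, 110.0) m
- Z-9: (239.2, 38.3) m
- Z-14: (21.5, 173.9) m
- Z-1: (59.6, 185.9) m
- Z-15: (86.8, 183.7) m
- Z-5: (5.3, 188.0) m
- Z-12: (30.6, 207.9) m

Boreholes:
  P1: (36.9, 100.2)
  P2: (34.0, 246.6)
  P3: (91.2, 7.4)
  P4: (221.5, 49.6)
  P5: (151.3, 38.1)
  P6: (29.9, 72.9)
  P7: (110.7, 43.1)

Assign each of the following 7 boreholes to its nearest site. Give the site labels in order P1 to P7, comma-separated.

Z-17, Z-12, Z-10, Z-9, Z-10, Z-17, Z-10

P1 → Z-17 (d²=1063.25)
P2 → Z-12 (d²=1509.25)
P3 → Z-10 (d²=16665.13)
P4 → Z-9 (d²=440.98)
P5 → Z-10 (d²=4504.57)
P6 → Z-17 (d²=1957.22)
P7 → Z-10 (d²=8325.25)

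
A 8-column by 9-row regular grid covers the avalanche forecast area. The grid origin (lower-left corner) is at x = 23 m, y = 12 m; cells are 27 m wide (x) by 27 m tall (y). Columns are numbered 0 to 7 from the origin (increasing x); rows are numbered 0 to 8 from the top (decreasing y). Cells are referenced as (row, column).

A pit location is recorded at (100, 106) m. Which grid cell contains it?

(5, 2)

Column index: ⌊(100 − 23) / 27⌋ = ⌊2.852⌋ = 2
Row offset from origin: ⌊(106 − 12) / 27⌋ = ⌊3.481⌋ = 3 → row 5 (counted from top)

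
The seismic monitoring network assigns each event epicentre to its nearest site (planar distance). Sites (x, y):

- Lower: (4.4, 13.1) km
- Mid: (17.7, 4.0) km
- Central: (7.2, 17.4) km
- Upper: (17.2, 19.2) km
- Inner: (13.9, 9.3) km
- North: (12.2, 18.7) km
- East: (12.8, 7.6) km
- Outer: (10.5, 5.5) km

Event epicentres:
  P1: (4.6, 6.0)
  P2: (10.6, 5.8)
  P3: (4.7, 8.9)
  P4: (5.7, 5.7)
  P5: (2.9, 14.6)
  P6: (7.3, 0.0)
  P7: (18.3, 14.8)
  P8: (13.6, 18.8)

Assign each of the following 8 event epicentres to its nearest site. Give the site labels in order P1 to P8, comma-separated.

Outer, Outer, Lower, Outer, Lower, Outer, Upper, North

P1 → Outer (d²=35.06)
P2 → Outer (d²=0.10)
P3 → Lower (d²=17.73)
P4 → Outer (d²=23.08)
P5 → Lower (d²=4.50)
P6 → Outer (d²=40.49)
P7 → Upper (d²=20.57)
P8 → North (d²=1.97)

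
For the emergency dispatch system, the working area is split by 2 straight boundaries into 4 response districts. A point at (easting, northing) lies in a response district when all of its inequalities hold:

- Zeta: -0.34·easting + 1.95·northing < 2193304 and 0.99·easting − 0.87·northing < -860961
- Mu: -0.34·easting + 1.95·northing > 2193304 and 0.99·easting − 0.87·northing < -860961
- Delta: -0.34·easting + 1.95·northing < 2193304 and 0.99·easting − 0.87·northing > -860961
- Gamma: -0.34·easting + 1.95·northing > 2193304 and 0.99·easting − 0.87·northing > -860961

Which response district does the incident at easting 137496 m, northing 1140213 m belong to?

Delta

-0.34·137496 + 1.95·1140213 = 2176666.710, which is < 2193304
0.99·137496 − 0.87·1140213 = -855864.270, which is > -860961
This sign pattern matches Delta.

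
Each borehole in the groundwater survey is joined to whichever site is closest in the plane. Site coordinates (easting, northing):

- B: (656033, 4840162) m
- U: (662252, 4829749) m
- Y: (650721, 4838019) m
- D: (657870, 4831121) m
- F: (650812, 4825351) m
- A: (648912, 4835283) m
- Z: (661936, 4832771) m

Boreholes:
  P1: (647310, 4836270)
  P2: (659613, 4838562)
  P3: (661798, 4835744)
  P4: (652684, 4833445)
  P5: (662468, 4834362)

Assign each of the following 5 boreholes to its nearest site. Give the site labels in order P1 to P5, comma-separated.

P1 → A (d²=3540573.00)
P2 → B (d²=15376400.00)
P3 → Z (d²=8857773.00)
P4 → A (d²=17606228.00)
P5 → Z (d²=2814305.00)

A, B, Z, A, Z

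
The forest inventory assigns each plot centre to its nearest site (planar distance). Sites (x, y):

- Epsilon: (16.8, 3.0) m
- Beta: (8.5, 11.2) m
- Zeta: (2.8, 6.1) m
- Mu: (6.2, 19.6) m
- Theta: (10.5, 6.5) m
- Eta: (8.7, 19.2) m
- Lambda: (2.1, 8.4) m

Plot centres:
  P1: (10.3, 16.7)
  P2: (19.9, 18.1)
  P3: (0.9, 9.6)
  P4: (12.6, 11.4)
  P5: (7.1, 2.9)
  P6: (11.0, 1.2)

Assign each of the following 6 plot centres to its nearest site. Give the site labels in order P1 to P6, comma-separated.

P1 → Eta (d²=8.81)
P2 → Eta (d²=126.65)
P3 → Lambda (d²=2.88)
P4 → Beta (d²=16.85)
P5 → Theta (d²=24.52)
P6 → Theta (d²=28.34)

Eta, Eta, Lambda, Beta, Theta, Theta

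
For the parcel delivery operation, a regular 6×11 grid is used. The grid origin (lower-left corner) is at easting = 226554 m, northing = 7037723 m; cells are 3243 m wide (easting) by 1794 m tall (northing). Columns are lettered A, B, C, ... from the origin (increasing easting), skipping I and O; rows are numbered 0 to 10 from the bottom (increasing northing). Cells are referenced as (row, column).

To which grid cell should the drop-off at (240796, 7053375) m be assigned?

(8, E)

Column index: ⌊(240796 − 226554) / 3243⌋ = ⌊4.392⌋ = 4 → column E
Row offset from origin: ⌊(7053375 − 7037723) / 1794⌋ = ⌊8.725⌋ = 8 → row 8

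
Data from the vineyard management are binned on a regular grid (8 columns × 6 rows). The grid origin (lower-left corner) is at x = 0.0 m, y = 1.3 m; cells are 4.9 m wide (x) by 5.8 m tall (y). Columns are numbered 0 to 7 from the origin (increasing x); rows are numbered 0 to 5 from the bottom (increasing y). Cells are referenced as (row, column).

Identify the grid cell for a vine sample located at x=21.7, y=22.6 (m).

Column index: ⌊(21.7 − 0.0) / 4.9⌋ = ⌊4.429⌋ = 4
Row offset from origin: ⌊(22.6 − 1.3) / 5.8⌋ = ⌊3.672⌋ = 3 → row 3

(3, 4)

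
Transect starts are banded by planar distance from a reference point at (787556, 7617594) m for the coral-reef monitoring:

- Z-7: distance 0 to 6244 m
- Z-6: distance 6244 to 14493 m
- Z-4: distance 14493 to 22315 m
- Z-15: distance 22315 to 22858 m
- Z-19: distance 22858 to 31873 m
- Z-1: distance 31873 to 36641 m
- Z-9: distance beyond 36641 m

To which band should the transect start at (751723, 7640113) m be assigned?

Z-9

Distance = √((751723−787556)² + (7640113−7617594)²) = √(1284003889.000 + 507105361.000) = 42321.499 m.
36641 ≤ 42321.499 < ∞ → Z-9.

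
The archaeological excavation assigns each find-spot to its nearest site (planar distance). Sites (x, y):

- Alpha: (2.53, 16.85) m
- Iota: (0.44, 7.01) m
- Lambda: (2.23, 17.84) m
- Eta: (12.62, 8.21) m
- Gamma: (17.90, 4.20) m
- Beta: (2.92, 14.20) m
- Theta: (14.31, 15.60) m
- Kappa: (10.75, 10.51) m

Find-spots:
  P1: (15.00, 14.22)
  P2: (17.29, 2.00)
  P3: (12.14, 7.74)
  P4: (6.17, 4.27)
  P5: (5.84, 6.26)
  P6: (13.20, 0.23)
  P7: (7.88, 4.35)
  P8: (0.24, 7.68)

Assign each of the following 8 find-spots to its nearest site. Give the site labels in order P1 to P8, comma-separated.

P1 → Theta (d²=2.38)
P2 → Gamma (d²=5.21)
P3 → Eta (d²=0.45)
P4 → Iota (d²=40.34)
P5 → Iota (d²=29.72)
P6 → Gamma (d²=37.85)
P7 → Eta (d²=37.37)
P8 → Iota (d²=0.49)

Theta, Gamma, Eta, Iota, Iota, Gamma, Eta, Iota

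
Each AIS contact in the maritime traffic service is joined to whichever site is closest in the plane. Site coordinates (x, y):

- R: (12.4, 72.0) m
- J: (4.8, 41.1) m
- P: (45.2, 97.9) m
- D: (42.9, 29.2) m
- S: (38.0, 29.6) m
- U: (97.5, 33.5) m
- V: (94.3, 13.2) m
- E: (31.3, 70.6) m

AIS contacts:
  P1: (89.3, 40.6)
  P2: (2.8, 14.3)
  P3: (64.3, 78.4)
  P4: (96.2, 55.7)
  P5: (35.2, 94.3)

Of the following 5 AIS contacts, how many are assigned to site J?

1

P1 → U
P2 → J
P3 → P
P4 → U
P5 → P
1 of the 5 goes to J.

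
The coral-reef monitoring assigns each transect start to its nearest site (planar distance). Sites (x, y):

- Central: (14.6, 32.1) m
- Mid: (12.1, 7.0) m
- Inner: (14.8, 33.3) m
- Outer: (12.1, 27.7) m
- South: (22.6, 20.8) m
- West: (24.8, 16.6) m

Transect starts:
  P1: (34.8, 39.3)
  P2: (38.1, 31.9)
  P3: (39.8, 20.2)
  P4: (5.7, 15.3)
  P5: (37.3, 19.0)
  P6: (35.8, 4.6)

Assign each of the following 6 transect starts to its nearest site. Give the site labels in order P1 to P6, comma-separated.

Inner, South, West, Mid, West, West

P1 → Inner (d²=436.00)
P2 → South (d²=363.46)
P3 → West (d²=237.96)
P4 → Mid (d²=109.85)
P5 → West (d²=162.01)
P6 → West (d²=265.00)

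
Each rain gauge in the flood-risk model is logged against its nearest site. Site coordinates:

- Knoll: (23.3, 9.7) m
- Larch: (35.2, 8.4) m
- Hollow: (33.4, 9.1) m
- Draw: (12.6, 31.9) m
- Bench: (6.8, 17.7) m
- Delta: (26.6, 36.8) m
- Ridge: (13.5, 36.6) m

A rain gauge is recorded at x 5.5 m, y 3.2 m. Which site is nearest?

Bench

Squared distances to each site:
Knoll: 359.090; Larch: 909.130; Hollow: 813.220; Draw: 874.100; Bench: 211.940; Delta: 1574.170; Ridge: 1179.560.
Minimum at Bench.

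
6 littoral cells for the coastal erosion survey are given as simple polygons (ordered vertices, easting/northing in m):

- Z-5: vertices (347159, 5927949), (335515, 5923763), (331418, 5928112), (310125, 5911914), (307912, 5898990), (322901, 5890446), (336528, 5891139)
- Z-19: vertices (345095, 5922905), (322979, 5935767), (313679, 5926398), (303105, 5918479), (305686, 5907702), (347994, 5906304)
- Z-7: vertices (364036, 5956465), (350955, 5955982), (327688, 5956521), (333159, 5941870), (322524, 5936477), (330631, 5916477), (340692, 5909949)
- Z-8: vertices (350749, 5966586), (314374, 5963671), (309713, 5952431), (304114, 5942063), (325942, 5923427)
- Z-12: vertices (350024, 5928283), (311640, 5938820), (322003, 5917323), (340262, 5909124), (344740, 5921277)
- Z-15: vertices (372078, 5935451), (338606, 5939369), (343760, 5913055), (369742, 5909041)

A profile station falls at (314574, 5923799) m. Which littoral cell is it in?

Cast a ray rightward from (314574, 5923799). For each polygon, the edges (by vertex number in listed order) whose endpoints lie on opposite sides of northing = 5923799, where each meets that height, and whether that is right or left of the point:
Z-5: 1–2 at easting≈335615.1 (right), 2–3 at easting≈335481.1 (right), 3–4 at easting≈325748.4 (right), 7–1 at easting≈345960.4 (right) → 4 crossings.
Z-19: 1–2 at easting≈343557.8 (right), 3–4 at easting≈310208.6 (left) → 1 crossing.
Z-7: 5–6 at easting≈327663.0 (right), 7–1 at easting≈347642.6 (right) → 2 crossings.
Z-8: 4–5 at easting≈325506.3 (right), 5–1 at easting≈326155.8 (right) → 2 crossings.
Z-12: 2–3 at easting≈318881.1 (right), 5–1 at easting≈346642.1 (right) → 2 crossings.
Z-15: 2–3 at easting≈341655.6 (right), 4–1 at easting≈371047.4 (right) → 2 crossings.
Only Z-19 has an odd count, so the point is inside Z-19.

Z-19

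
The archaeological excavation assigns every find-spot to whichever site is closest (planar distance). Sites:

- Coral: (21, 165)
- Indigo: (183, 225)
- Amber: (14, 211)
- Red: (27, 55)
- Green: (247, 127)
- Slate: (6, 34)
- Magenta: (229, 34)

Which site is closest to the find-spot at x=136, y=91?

Magenta

Squared distances to each site:
Coral: 18701.000; Indigo: 20165.000; Amber: 29284.000; Red: 13177.000; Green: 13617.000; Slate: 20149.000; Magenta: 11898.000.
Minimum at Magenta.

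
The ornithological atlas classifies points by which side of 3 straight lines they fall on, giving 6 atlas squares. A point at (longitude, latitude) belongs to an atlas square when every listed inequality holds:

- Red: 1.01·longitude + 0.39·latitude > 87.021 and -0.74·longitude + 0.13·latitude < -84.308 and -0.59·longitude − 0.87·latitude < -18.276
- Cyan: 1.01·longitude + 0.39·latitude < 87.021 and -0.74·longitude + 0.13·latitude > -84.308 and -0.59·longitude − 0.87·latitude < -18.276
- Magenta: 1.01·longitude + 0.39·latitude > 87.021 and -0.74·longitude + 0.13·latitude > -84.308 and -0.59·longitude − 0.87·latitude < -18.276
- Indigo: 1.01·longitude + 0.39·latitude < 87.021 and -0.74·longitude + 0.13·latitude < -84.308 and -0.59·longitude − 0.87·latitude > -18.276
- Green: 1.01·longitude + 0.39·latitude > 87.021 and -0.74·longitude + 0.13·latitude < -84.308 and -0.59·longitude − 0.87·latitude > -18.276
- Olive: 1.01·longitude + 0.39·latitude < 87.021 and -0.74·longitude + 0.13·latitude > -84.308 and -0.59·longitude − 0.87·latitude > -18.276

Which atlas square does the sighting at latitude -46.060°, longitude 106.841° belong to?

Red

1.01·106.841 + 0.39·-46.060 = 89.946, which is > 87.021
-0.74·106.841 + 0.13·-46.060 = -85.050, which is < -84.308
-0.59·106.841 − 0.87·-46.060 = -22.964, which is < -18.276
This sign pattern matches Red.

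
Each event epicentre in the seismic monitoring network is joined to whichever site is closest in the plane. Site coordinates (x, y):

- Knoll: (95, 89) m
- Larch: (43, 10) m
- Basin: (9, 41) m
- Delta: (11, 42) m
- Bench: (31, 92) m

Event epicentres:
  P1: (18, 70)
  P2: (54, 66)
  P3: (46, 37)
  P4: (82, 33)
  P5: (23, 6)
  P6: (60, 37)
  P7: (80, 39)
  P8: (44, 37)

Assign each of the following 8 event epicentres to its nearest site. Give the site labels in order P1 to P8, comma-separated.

Bench, Bench, Larch, Larch, Larch, Larch, Larch, Larch

P1 → Bench (d²=653.00)
P2 → Bench (d²=1205.00)
P3 → Larch (d²=738.00)
P4 → Larch (d²=2050.00)
P5 → Larch (d²=416.00)
P6 → Larch (d²=1018.00)
P7 → Larch (d²=2210.00)
P8 → Larch (d²=730.00)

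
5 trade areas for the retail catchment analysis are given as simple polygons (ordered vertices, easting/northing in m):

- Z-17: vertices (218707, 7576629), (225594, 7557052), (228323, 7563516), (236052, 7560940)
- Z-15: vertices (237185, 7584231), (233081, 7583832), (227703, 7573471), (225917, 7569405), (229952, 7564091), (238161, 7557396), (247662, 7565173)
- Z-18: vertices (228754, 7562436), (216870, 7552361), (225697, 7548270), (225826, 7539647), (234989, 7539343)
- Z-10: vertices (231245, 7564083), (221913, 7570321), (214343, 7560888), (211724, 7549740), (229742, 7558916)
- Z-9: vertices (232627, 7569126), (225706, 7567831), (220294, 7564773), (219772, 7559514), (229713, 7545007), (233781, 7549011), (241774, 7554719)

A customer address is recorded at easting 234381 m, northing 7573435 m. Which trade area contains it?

Z-15

Cast a ray rightward from (234381, 7573435). For each polygon, the edges (by vertex number in listed order) whose endpoints lie on opposite sides of northing = 7573435, where each meets that height, and whether that is right or left of the point:
Z-17: 1–2 at easting≈219830.6 (left), 4–1 at easting≈222238.1 (left) → 0 crossings.
Z-15: 3–4 at easting≈227687.2 (left), 7–1 at easting≈243120.0 (right) → 1 crossing.
Z-18: no edge straddles that height → 0 crossings.
Z-10: no edge straddles that height → 0 crossings.
Z-9: no edge straddles that height → 0 crossings.
Only Z-15 has an odd count, so the point is inside Z-15.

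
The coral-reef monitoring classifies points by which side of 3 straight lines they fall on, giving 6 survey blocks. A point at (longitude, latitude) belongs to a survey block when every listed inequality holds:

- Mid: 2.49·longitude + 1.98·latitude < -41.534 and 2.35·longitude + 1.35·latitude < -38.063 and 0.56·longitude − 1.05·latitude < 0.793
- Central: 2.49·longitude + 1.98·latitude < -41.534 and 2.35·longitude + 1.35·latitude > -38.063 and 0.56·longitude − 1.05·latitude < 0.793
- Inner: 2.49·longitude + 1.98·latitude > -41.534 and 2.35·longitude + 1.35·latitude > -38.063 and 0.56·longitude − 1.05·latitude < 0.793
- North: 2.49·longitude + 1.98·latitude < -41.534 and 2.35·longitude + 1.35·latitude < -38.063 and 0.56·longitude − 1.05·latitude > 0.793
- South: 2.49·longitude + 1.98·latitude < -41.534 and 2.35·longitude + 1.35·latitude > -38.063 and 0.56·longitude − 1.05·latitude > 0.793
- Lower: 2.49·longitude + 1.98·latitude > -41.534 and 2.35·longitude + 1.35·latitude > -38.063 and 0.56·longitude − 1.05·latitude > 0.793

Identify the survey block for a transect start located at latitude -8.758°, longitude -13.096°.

2.49·-13.096 + 1.98·-8.758 = -49.950, which is < -41.534
2.35·-13.096 + 1.35·-8.758 = -42.599, which is < -38.063
0.56·-13.096 − 1.05·-8.758 = 1.862, which is > 0.793
This sign pattern matches North.

North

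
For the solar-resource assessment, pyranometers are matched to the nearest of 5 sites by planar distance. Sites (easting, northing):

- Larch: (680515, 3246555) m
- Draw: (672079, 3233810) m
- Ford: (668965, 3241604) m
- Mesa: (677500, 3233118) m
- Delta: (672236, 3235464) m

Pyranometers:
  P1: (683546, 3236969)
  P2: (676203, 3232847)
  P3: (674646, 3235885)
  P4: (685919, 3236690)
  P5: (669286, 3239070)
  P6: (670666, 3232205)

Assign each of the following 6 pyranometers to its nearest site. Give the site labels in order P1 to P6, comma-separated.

P1 → Mesa (d²=51384317.00)
P2 → Mesa (d²=1755650.00)
P3 → Delta (d²=5985341.00)
P4 → Mesa (d²=83638745.00)
P5 → Ford (d²=6524197.00)
P6 → Draw (d²=4572594.00)

Mesa, Mesa, Delta, Mesa, Ford, Draw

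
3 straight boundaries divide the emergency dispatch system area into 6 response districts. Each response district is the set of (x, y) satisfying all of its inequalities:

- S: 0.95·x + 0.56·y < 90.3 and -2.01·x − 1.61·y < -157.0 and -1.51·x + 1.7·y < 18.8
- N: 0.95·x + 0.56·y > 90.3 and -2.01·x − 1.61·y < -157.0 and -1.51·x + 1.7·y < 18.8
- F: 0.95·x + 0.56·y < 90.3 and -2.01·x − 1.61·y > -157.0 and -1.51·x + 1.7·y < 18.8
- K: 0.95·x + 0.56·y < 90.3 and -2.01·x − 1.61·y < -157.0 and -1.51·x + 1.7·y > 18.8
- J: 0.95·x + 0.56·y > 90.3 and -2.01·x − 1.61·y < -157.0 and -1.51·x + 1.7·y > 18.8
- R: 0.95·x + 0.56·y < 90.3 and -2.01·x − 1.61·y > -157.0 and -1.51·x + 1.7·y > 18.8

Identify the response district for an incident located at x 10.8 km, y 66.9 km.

0.95·10.8 + 0.56·66.9 = 47.724, which is < 90.3
-2.01·10.8 − 1.61·66.9 = -129.417, which is > -157.0
-1.51·10.8 + 1.7·66.9 = 97.422, which is > 18.8
This sign pattern matches R.

R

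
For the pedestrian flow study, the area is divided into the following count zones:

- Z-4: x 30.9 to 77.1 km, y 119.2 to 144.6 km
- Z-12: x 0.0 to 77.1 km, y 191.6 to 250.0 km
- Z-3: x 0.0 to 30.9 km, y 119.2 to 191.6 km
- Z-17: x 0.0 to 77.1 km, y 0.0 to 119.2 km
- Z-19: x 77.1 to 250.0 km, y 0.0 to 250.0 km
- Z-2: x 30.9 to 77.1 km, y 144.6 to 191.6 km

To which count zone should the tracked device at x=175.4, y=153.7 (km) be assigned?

Z-19

The point has x = 175.4 and y = 153.7.
Only Z-19 satisfies 77.1 ≤ x ≤ 250.0 and 0.0 ≤ y ≤ 250.0.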